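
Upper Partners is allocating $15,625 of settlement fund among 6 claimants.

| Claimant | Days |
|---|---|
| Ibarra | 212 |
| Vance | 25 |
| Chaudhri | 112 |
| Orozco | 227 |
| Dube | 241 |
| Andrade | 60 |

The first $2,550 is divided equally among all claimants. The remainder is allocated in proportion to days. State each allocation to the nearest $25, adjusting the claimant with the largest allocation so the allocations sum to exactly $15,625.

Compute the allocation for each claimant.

Ibarra: $3,575 | Vance: $800 | Chaudhri: $2,100 | Orozco: $3,800 | Dube: $4,025 | Andrade: $1,325

First tranche $2,550 split equally: $425 each.
Remainder $13,075 by days (total 877): Ibarra 3,160.66 → $3,150; Vance 372.72 → $375; Chaudhri 1,669.78 → $1,675; Orozco 3,384.29 → $3,375; Dube 3,593.02 → $3,600; Andrade 894.53 → $900.
Totals: Ibarra $425 + $3,150 = $3,575; Vance $425 + $375 = $800; Chaudhri $425 + $1,675 = $2,100; Orozco $425 + $3,375 = $3,800; Dube $425 + $3,600 = $4,025; Andrade $425 + $900 = $1,325.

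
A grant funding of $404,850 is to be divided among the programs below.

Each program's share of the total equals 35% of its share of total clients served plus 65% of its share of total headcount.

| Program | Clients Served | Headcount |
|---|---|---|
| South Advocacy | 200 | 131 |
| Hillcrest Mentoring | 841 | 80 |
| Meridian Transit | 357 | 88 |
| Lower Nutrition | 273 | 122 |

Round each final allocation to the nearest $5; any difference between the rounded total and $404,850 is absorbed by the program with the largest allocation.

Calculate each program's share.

South Advocacy: $98,845 | Hillcrest Mentoring: $121,315 | Meridian Transit: $85,280 | Lower Nutrition: $99,410

Totals — clients served 1,671, headcount 421.
Composite weights (35% clients served + 65% headcount): South Advocacy 0.2441; Hillcrest Mentoring 0.2997; Meridian Transit 0.2106; Lower Nutrition 0.2455.
Proportional shares: South Advocacy 98,843.16; Hillcrest Mentoring 121,320.36; Meridian Transit 85,278.64; Lower Nutrition 99,407.83.
At nearest $5: South Advocacy $98,845; Hillcrest Mentoring $121,320; Meridian Transit $85,280; Lower Nutrition $99,410. Sum = $404,855.
Difference $404,850 − $404,855 = −$5 applied to largest allocation (Hillcrest Mentoring): Hillcrest Mentoring becomes $121,315.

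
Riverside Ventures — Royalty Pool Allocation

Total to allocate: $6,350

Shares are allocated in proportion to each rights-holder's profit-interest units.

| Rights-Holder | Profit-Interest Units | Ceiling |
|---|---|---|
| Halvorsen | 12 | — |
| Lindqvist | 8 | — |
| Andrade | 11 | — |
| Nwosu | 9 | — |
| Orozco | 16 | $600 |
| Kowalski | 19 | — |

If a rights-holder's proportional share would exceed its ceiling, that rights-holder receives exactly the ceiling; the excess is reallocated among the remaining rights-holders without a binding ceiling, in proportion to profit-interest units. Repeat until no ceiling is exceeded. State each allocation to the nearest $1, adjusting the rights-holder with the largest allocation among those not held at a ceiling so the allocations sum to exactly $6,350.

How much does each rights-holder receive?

Total profit-interest units = 75.
Unconstrained shares: Halvorsen 1,016.00; Lindqvist 677.33; Andrade 931.33; Nwosu 762.00; Orozco 1,354.67; Kowalski 1,608.67.
Cap binds for Orozco ($600); balance $5,750 reallocated over remaining profit-interest units 59.
Shares after redistribution: Halvorsen 1,169.49 → $1,169; Lindqvist 779.66 → $780; Andrade 1,072.03 → $1,072; Nwosu 877.12 → $877; Kowalski 1,851.69 → $1,852.

Halvorsen: $1,169 | Lindqvist: $780 | Andrade: $1,072 | Nwosu: $877 | Orozco: $600 | Kowalski: $1,852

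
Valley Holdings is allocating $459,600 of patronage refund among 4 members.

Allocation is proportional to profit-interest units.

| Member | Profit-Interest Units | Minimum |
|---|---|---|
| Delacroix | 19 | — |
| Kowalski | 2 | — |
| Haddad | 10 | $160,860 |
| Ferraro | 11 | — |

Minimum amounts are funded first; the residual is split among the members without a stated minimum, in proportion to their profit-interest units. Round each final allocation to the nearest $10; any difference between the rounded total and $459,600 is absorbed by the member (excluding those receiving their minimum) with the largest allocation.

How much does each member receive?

Minimums first: Haddad $160,860. Balance $298,740.
Balance split over remaining profit-interest units 32: Delacroix 177,376.88 → $177,380; Kowalski 18,671.25 → $18,670; Ferraro 102,691.88 → $102,690.

Delacroix: $177,380; Kowalski: $18,670; Haddad: $160,860; Ferraro: $102,690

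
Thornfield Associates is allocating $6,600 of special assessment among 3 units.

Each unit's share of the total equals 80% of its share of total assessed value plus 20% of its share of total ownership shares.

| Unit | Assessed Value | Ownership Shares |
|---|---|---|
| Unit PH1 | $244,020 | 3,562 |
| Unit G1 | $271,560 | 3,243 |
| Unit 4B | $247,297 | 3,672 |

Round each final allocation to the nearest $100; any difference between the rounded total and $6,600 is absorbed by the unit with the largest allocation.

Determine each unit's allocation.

Unit PH1: $2,100 | Unit G1: $2,300 | Unit 4B: $2,200

Totals — assessed value 762,877, ownership shares 10,477.
Blended shares (80% assessed value + 20% ownership shares): Unit PH1 0.3239; Unit G1 0.3467; Unit 4B 0.3294.
Proportional shares: Unit PH1 2,137.68; Unit G1 2,288.10; Unit 4B 2,174.22.
At nearest $100: Unit PH1 $2,100; Unit G1 $2,300; Unit 4B $2,200. Sum = $6,600.
Rounded total matches; no reconciliation needed.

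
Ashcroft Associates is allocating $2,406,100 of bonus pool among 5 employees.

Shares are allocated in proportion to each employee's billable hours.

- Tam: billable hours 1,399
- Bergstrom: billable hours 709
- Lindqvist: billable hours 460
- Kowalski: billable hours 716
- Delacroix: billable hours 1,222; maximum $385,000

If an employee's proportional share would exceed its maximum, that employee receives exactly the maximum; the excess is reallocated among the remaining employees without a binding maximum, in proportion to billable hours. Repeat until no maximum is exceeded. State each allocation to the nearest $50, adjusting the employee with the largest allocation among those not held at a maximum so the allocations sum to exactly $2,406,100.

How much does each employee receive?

Tam: $861,000 · Bergstrom: $436,350 · Lindqvist: $283,100 · Kowalski: $440,650 · Delacroix: $385,000

Total billable hours = 4,506.
Unconstrained shares: Tam 747,033.71; Bergstrom 378,589.64; Lindqvist 245,629.38; Kowalski 382,327.47; Delacroix 652,519.80.
Cap binds for Delacroix ($385,000); remaining pool $2,021,100 reallocated over remaining billable hours 3,284.
Remaining shares: Tam 860,998.45 → $861,000; Bergstrom 436,345.89 → $436,350; Lindqvist 283,101.71 → $283,100; Kowalski 440,653.96 → $440,650.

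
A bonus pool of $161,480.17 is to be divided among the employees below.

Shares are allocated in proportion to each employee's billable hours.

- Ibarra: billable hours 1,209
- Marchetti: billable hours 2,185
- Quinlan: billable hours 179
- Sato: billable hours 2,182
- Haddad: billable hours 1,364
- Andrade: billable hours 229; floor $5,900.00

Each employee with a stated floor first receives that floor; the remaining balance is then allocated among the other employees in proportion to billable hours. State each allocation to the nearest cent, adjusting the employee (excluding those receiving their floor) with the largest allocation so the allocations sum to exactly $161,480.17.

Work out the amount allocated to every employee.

Fund the minimums — Andrade $5,900.00. Residual $155,580.17.
Residual split over remaining billable hours 7,119: Ibarra 26,421.7482 → $26,421.75; Marchetti 47,751.4639 → $47,751.46; Quinlan 3,911.9048 → $3,911.90; Sato 47,685.9012 → $47,685.90; Haddad 29,809.1518 → $29,809.15.
Rounding difference +$0.01 applied to Marchetti → $47,751.47.

Ibarra: $26,421.75 · Marchetti: $47,751.47 · Quinlan: $3,911.90 · Sato: $47,685.90 · Haddad: $29,809.15 · Andrade: $5,900.00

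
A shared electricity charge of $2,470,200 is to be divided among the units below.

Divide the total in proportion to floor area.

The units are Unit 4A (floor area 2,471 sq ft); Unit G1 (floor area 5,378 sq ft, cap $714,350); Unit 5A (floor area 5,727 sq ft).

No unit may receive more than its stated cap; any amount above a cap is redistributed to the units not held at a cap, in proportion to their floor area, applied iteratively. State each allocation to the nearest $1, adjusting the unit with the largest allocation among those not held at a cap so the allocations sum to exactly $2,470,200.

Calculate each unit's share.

Floor area total: 13,576.
Proportional shares (ignoring caps): Unit 4A 449,606.97; Unit G1 978,545.64; Unit 5A 1,042,047.39.
Cap binds for Unit G1 ($714,350); residual $1,755,850 reallocated over remaining floor area 8,198.
Shares after redistribution: Unit 4A 529,239.49 → $529,239; Unit 5A 1,226,610.51 → $1,226,611.

Unit 4A: $529,239 · Unit G1: $714,350 · Unit 5A: $1,226,611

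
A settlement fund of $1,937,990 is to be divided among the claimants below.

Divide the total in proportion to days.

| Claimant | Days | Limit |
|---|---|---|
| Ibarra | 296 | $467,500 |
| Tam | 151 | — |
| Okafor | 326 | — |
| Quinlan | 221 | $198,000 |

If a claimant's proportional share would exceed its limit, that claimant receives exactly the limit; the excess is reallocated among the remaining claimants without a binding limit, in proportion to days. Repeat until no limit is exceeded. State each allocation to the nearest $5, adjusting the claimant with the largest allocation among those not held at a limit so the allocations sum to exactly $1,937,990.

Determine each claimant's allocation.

Ibarra: $467,500; Tam: $402,820; Okafor: $869,670; Quinlan: $198,000

Total days = 994.
Pro-rata shares before constraints: Ibarra 577,107.69; Tam 294,402.91; Okafor 635,598.33; Quinlan 430,881.08.
Capped: Ibarra ($467,500), Quinlan ($198,000); remaining pool $1,272,490 reallocated over remaining days 477.
Shares after redistribution: Tam 402,821.78 → $402,820; Okafor 869,668.22 → $869,670.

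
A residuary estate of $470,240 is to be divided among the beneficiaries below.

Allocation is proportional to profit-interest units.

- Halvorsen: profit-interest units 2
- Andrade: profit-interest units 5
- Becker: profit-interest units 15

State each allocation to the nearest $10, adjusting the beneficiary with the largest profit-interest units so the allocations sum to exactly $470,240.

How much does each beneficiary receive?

Combined profit-interest units = 2 + 5 + 15 = 22.
Raw shares: Halvorsen 42,749.09; Andrade 106,872.73; Becker 320,618.18.
After rounding ($10): Halvorsen $42,750; Andrade $106,870; Becker $320,620. Sum = $470,240.
Sum already equals the total — no adjustment.

Halvorsen: $42,750 · Andrade: $106,870 · Becker: $320,620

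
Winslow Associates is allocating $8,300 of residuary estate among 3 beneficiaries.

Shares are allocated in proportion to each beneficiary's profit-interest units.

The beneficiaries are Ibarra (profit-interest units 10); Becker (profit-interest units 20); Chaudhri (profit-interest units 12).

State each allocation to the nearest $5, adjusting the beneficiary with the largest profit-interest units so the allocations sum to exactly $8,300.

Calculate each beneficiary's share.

Sum of profit-interest units: 42.
Pro-rata amounts: Ibarra 10/42 × $8,300 = 1,976.19; Becker 20/42 × $8,300 = 3,952.38; Chaudhri 12/42 × $8,300 = 2,371.43.
Rounded to nearest $5: Ibarra $1,975; Becker $3,950; Chaudhri $2,370. Sum = $8,295.
Difference $8,300 − $8,295 = +$5 applied to largest profit-interest units (Becker): Becker becomes $3,955.

Ibarra: $1,975 · Becker: $3,955 · Chaudhri: $2,370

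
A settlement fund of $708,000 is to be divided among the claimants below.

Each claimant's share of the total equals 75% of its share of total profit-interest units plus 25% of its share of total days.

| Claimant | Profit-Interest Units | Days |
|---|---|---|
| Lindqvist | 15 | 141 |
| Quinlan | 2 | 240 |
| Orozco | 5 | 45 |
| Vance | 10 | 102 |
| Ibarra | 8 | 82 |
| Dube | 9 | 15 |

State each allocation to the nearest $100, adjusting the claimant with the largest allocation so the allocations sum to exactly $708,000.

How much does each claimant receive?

Profit-interest units total 49; days total 625.
Composite weights (75% profit-interest units + 25% days): Lindqvist 0.2860; Quinlan 0.1266; Orozco 0.0945; Vance 0.1939; Ibarra 0.1552; Dube 0.1438.
Unrounded shares: Lindqvist 202,482.22; Quinlan 89,641.47; Orozco 66,927.67; Vance 137,253.75; Ibarra 109,916.28; Dube 101,778.61.
After rounding ($100): Lindqvist $202,500; Quinlan $89,600; Orozco $66,900; Vance $137,300; Ibarra $109,900; Dube $101,800. Sum = $708,000.
No rounding difference to absorb.

Lindqvist: $202,500 | Quinlan: $89,600 | Orozco: $66,900 | Vance: $137,300 | Ibarra: $109,900 | Dube: $101,800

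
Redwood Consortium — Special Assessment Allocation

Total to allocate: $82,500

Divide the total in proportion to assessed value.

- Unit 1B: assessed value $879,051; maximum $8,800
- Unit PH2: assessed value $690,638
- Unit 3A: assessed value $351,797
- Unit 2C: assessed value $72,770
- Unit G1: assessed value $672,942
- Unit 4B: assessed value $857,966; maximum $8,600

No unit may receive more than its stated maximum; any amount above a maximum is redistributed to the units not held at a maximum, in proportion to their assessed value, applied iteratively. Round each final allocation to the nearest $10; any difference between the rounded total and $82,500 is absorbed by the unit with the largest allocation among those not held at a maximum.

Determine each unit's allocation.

Unit 1B: $8,800; Unit PH2: $25,140; Unit 3A: $12,810; Unit 2C: $2,650; Unit G1: $24,500; Unit 4B: $8,600

Total assessed value = 3,525,164.
Unconstrained shares: Unit 1B 20,572.58; Unit PH2 16,163.12; Unit 3A 8,233.16; Unit 2C 1,703.05; Unit G1 15,748.97; Unit 4B 20,079.12.
Cap binds for Unit 1B ($8,800), Unit 4B ($8,600); balance $65,100 reallocated over remaining assessed value 1,788,147.
Redistributed shares: Unit PH2 25,143.65 → $25,140; Unit 3A 12,807.66 → $12,810; Unit 2C 2,649.29 → $2,650; Unit G1 24,499.40 → $24,500.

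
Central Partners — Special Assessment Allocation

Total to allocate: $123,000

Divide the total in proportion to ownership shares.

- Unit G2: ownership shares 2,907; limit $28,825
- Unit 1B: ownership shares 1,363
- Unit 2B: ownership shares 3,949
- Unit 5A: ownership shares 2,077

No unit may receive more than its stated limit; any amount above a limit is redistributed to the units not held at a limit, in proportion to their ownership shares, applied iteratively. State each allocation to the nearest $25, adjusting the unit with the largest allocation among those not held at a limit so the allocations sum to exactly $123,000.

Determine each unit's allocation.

Unit G2: $28,825; Unit 1B: $17,375; Unit 2B: $50,325; Unit 5A: $26,475

Ownership shares total: 10,296.
Pro-rata shares before constraints: Unit G2 34,728.15; Unit 1B 16,282.93; Unit 2B 47,176.28; Unit 5A 24,812.65.
Cap binds for Unit G2 ($28,825); residual $94,175 reallocated over remaining ownership shares 7,389.
Redistributed shares: Unit 1B 17,371.84 → $17,375; Unit 2B 50,331.18 → $50,325; Unit 5A 26,471.98 → $26,475.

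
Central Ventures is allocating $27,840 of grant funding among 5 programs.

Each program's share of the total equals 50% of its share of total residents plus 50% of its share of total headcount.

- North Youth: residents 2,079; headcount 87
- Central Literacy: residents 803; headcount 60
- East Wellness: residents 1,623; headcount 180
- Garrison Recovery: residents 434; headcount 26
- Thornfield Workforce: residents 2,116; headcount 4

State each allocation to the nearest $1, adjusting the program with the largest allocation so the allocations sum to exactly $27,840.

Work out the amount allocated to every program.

Residents total 7,055; headcount total 357.
Combined weights (50% residents + 50% headcount): North Youth 0.2692; Central Literacy 0.1409; East Wellness 0.3671; Garrison Recovery 0.0672; Thornfield Workforce 0.1556.
Pro-rata amounts: North Youth 7,494.28; Central Literacy 3,923.87; East Wellness 10,220.78; Garrison Recovery 1,870.09; Thornfield Workforce 4,330.98.
At nearest $1: North Youth $7,494; Central Literacy $3,924; East Wellness $10,221; Garrison Recovery $1,870; Thornfield Workforce $4,331. Sum = $27,840.
Sum already equals the total — no adjustment.

North Youth: $7,494; Central Literacy: $3,924; East Wellness: $10,221; Garrison Recovery: $1,870; Thornfield Workforce: $4,331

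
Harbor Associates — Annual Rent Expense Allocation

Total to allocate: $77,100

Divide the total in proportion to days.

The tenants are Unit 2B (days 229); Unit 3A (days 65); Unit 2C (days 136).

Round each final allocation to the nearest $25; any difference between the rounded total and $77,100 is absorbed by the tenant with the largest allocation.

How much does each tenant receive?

Total days = 430.
Proportional shares: Unit 2B 229/430 × $77,100 = 41,060.23; Unit 3A 65/430 × $77,100 = 11,654.65; Unit 2C 136/430 × $77,100 = 24,385.12.
After rounding ($25): Unit 2B $41,050; Unit 3A $11,650; Unit 2C $24,375. Sum = $77,075.
Difference $77,100 − $77,075 = +$25 applied to largest allocation (Unit 2B): Unit 2B becomes $41,075.

Unit 2B: $41,075 | Unit 3A: $11,650 | Unit 2C: $24,375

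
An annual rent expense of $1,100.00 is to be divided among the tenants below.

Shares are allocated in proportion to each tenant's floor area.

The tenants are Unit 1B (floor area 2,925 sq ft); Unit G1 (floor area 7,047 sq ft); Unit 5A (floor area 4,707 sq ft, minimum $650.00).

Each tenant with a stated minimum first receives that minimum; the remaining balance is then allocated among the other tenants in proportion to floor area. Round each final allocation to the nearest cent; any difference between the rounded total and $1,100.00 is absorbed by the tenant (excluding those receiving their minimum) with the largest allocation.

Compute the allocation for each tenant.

Unit 1B: $131.99; Unit G1: $318.01; Unit 5A: $650.00

Fund the minimums — Unit 5A $650.00. Balance $450.00.
Balance split over remaining floor area 9,972: Unit 1B 131.9946 → $131.99; Unit G1 318.0054 → $318.01.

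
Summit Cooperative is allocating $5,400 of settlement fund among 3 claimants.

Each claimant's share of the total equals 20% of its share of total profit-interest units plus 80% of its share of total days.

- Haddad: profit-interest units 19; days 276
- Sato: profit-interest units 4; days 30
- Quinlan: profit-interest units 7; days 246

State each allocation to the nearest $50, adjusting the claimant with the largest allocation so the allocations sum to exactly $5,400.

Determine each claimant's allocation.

Totals — profit-interest units 30, days 552.
Composite weights (20% profit-interest units + 80% days): Haddad 0.5267; Sato 0.0701; Quinlan 0.4032.
Proportional shares: Haddad 2,844.00; Sato 378.78; Quinlan 2,177.22.
Rounded to nearest $50: Haddad $2,850; Sato $400; Quinlan $2,200. Sum = $5,450.
Difference $5,400 − $5,450 = −$50 applied to largest allocation (Haddad): Haddad becomes $2,800.

Haddad: $2,800 | Sato: $400 | Quinlan: $2,200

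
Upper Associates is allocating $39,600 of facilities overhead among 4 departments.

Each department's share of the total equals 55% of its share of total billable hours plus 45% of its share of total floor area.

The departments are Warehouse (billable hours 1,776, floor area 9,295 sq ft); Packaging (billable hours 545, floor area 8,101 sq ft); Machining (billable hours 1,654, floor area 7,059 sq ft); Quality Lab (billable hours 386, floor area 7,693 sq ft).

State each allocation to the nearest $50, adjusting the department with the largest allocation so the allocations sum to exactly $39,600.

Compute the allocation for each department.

Totals — billable hours 4,361, floor area 32,148.
Combined weights (55% billable hours + 45% floor area): Warehouse 0.3541; Packaging 0.1821; Machining 0.3074; Quality Lab 0.1564.
Pro-rata amounts: Warehouse 14,022.14; Packaging 7,212.35; Machining 12,173.40; Quality Lab 6,192.10.
At nearest $50: Warehouse $14,000; Packaging $7,200; Machining $12,150; Quality Lab $6,200. Sum = $39,550.
Difference $39,600 − $39,550 = +$50 applied to largest allocation (Warehouse): Warehouse becomes $14,050.

Warehouse: $14,050 | Packaging: $7,200 | Machining: $12,150 | Quality Lab: $6,200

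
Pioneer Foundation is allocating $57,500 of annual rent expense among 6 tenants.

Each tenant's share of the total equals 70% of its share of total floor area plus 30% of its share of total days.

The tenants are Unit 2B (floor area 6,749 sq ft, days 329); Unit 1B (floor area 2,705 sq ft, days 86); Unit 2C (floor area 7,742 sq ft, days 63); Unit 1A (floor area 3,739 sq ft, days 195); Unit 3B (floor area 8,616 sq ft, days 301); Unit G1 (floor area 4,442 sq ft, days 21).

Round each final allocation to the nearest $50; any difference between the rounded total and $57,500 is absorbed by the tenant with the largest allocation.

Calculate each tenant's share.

Floor area total 33,993; days total 995.
Combined weights (70% floor area + 30% days): Unit 2B 0.2382; Unit 1B 0.0816; Unit 2C 0.1784; Unit 1A 0.1358; Unit 3B 0.2682; Unit G1 0.0978.
Unrounded shares: Unit 2B 13,695.04; Unit 1B 4,693.86; Unit 2C 10,259.26; Unit 1A 7,807.88; Unit 3B 15,420.27; Unit G1 5,623.70.
At nearest $50: Unit 2B $13,700; Unit 1B $4,700; Unit 2C $10,250; Unit 1A $7,800; Unit 3B $15,400; Unit G1 $5,600. Sum = $57,450.
Difference $57,500 − $57,450 = +$50 applied to largest allocation (Unit 3B): Unit 3B becomes $15,450.

Unit 2B: $13,700; Unit 1B: $4,700; Unit 2C: $10,250; Unit 1A: $7,800; Unit 3B: $15,450; Unit G1: $5,600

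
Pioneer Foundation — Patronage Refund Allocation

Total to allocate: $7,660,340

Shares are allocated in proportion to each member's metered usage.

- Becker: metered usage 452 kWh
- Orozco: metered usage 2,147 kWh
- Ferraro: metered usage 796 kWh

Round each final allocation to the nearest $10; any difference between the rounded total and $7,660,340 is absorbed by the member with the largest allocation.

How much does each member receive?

Becker: $1,019,870; Orozco: $4,844,410; Ferraro: $1,796,060

Total metered usage = 3,395.
Raw shares: Becker 452/3,395 × $7,660,340 = 1,019,874.43; Orozco 2,147/3,395 × $7,660,340 = 4,844,403.53; Ferraro 796/3,395 × $7,660,340 = 1,796,062.04.
At nearest $10: Becker $1,019,870; Orozco $4,844,400; Ferraro $1,796,060. Sum = $7,660,330.
Difference $7,660,340 − $7,660,330 = +$10 applied to largest allocation (Orozco): Orozco becomes $4,844,410.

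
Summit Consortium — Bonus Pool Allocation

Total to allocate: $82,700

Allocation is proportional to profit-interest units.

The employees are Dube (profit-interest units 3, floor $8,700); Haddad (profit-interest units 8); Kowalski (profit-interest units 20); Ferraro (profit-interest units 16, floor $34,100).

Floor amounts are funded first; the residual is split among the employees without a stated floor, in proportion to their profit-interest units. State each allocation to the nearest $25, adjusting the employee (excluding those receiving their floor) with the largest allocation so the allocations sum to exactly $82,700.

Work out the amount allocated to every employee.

Dube: $8,700 · Haddad: $11,400 · Kowalski: $28,500 · Ferraro: $34,100

Fund the minimums — Dube $8,700; Ferraro $34,100. Balance $39,900.
Balance split over remaining profit-interest units 28: Haddad 11,400.00 → $11,400; Kowalski 28,500.00 → $28,500.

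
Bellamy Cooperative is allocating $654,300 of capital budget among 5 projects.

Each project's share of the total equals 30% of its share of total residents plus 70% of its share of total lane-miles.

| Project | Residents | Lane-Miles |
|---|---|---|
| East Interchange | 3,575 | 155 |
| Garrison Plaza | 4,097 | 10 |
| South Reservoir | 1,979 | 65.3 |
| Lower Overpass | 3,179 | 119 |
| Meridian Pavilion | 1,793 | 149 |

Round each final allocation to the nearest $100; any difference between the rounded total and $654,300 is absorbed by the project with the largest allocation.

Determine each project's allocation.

Residents total 14,623; lane-miles total 498.3.
Blended shares (30% residents + 70% lane-miles): East Interchange 0.2911; Garrison Plaza 0.0981; South Reservoir 0.1323; Lower Overpass 0.2324; Meridian Pavilion 0.2461.
Unrounded shares: East Interchange 190,456.05; Garrison Plaza 64,187.01; South Reservoir 86,585.03; Lower Overpass 152,051.17; Meridian Pavilion 161,020.73.
At nearest $100: East Interchange $190,500; Garrison Plaza $64,200; South Reservoir $86,600; Lower Overpass $152,100; Meridian Pavilion $161,000. Sum = $654,400.
Difference $654,300 − $654,400 = −$100 applied to largest allocation (East Interchange): East Interchange becomes $190,400.

East Interchange: $190,400 | Garrison Plaza: $64,200 | South Reservoir: $86,600 | Lower Overpass: $152,100 | Meridian Pavilion: $161,000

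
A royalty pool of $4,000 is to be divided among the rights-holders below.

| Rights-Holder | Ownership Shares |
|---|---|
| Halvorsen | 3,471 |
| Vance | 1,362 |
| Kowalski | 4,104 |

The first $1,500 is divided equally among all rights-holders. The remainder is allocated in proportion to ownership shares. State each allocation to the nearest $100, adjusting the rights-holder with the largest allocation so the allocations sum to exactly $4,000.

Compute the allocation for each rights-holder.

First tranche $1,500 split equally: $500 each.
Remainder $2,500 by ownership shares (total 8,937): Halvorsen 970.96 → $1,000; Vance 381.00 → $400; Kowalski 1,148.04 → $1,100.
Totals: Halvorsen $500 + $1,000 = $1,500; Vance $500 + $400 = $900; Kowalski $500 + $1,100 = $1,600.

Halvorsen: $1,500; Vance: $900; Kowalski: $1,600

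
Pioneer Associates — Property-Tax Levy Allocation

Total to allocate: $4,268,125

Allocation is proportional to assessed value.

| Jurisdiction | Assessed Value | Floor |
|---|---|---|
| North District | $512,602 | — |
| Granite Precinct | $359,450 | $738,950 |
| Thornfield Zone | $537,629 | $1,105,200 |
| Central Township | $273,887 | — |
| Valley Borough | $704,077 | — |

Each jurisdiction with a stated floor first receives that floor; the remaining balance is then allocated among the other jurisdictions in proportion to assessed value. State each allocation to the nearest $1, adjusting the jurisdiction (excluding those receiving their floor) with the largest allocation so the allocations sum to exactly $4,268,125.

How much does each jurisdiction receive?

Guaranteed amounts: Granite Precinct $738,950; Thornfield Zone $1,105,200. Remaining pool $2,423,975.
Remaining pool split over remaining assessed value 1,490,566: North District 833,599.07 → $833,599; Central Township 445,398.08 → $445,398; Valley Borough 1,144,977.84 → $1,144,978.

North District: $833,599 | Granite Precinct: $738,950 | Thornfield Zone: $1,105,200 | Central Township: $445,398 | Valley Borough: $1,144,978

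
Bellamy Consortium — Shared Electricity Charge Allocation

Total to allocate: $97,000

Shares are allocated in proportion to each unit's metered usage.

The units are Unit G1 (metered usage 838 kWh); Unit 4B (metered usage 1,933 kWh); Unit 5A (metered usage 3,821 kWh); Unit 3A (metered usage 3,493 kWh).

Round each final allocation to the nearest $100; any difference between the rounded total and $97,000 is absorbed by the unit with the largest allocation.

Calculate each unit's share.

Unit G1: $8,100; Unit 4B: $18,600; Unit 5A: $36,700; Unit 3A: $33,600

Combined metered usage = 10,085.
Proportional shares: Unit G1 838/10,085 × $97,000 = 8,060.09; Unit 4B 1,933/10,085 × $97,000 = 18,592.07; Unit 5A 3,821/10,085 × $97,000 = 36,751.31; Unit 3A 3,493/10,085 × $97,000 = 33,596.53.
At nearest $100: Unit G1 $8,100; Unit 4B $18,600; Unit 5A $36,800; Unit 3A $33,600. Sum = $97,100.
Difference $97,000 − $97,100 = −$100 applied to largest allocation (Unit 5A): Unit 5A becomes $36,700.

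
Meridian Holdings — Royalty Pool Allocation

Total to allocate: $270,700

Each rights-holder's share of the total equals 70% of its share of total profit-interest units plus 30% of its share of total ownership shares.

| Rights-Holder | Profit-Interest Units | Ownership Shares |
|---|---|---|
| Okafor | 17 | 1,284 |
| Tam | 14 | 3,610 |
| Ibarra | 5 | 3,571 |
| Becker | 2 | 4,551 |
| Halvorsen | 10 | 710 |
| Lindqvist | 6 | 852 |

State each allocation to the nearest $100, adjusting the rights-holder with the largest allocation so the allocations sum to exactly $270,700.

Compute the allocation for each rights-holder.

Okafor: $66,800 | Tam: $69,300 | Ibarra: $37,400 | Becker: $32,400 | Halvorsen: $39,000 | Lindqvist: $25,800

Totals — profit-interest units 54, ownership shares 14,578.
Composite weights (70% profit-interest units + 30% ownership shares): Okafor 0.2468; Tam 0.2558; Ibarra 0.1383; Becker 0.1196; Halvorsen 0.1442; Lindqvist 0.0953.
Raw shares: Okafor 66,807.07; Tam 69,237.35; Ibarra 37,438.42; Becker 32,370.51; Halvorsen 39,045.95; Lindqvist 25,800.70.
Rounded to nearest $100: Okafor $66,800; Tam $69,200; Ibarra $37,400; Becker $32,400; Halvorsen $39,000; Lindqvist $25,800. Sum = $270,600.
Difference $270,700 − $270,600 = +$100 applied to largest allocation (Tam): Tam becomes $69,300.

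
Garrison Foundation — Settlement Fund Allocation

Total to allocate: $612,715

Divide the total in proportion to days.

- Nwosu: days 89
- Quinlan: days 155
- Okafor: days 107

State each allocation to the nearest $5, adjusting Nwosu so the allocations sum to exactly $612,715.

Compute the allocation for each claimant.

Nwosu: $155,365 | Quinlan: $270,570 | Okafor: $186,780

Sum of days: 351.
Raw shares: Nwosu 89/351 × $612,715 = 155,360.78; Quinlan 155/351 × $612,715 = 270,572.15; Okafor 107/351 × $612,715 = 186,782.07.
Rounded to nearest $5: Nwosu $155,360; Quinlan $270,570; Okafor $186,780. Sum = $612,710.
Difference $612,715 − $612,710 = +$5 applied to Nwosu: Nwosu becomes $155,365.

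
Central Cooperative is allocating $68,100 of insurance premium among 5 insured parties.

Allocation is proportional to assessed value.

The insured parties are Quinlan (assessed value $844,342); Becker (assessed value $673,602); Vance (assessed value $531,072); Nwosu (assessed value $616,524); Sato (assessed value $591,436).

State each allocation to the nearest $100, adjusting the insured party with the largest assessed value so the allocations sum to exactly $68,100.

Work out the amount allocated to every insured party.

Combined assessed value = 3,256,976.
Pro-rata amounts: Quinlan 844,342/3,256,976 × $68,100 = 17,654.32; Becker 673,602/3,256,976 × $68,100 = 14,084.32; Vance 531,072/3,256,976 × $68,100 = 11,104.17; Nwosu 616,524/3,256,976 × $68,100 = 12,890.88; Sato 591,436/3,256,976 × $68,100 = 12,366.32.
After rounding ($100): Quinlan $17,700; Becker $14,100; Vance $11,100; Nwosu $12,900; Sato $12,400. Sum = $68,200.
Difference $68,100 − $68,200 = −$100 applied to largest assessed value (Quinlan): Quinlan becomes $17,600.

Quinlan: $17,600 · Becker: $14,100 · Vance: $11,100 · Nwosu: $12,900 · Sato: $12,400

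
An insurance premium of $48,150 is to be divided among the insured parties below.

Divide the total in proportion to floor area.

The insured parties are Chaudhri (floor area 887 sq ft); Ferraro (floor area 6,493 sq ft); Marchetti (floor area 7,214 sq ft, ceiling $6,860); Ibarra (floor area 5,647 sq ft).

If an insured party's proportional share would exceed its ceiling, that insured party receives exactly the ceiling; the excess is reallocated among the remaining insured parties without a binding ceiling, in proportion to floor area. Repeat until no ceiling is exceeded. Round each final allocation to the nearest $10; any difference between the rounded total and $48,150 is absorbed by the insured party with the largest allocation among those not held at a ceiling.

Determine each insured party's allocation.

Chaudhri: $2,810 | Ferraro: $20,580 | Marchetti: $6,860 | Ibarra: $17,900

Sum of floor area: 20,241.
Proportional shares (ignoring caps): Chaudhri 2,110.03; Ferraro 15,445.78; Marchetti 17,160.92; Ibarra 13,433.28.
Capped: Marchetti ($6,860); remaining pool $41,290 reallocated over remaining floor area 13,027.
Shares after redistribution: Chaudhri 2,811.41 → $2,810; Ferraro 20,580.02 → $20,580; Ibarra 17,898.57 → $17,900.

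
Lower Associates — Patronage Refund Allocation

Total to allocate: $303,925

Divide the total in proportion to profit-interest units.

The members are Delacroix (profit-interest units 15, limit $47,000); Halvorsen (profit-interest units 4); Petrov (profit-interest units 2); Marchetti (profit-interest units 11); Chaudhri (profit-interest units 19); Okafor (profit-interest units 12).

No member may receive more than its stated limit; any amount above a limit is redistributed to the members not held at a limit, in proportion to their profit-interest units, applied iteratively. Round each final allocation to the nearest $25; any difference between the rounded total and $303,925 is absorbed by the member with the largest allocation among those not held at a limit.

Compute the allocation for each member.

Delacroix: $47,000 | Halvorsen: $21,400 | Petrov: $10,700 | Marchetti: $58,875 | Chaudhri: $101,725 | Okafor: $64,225

Sum of profit-interest units: 63.
Proportional shares (ignoring caps): Delacroix 72,363.10; Halvorsen 19,296.83; Petrov 9,648.41; Marchetti 53,066.27; Chaudhri 91,659.92; Okafor 57,890.48.
Held at cap: Delacroix ($47,000); residual $256,925 reallocated over remaining profit-interest units 48.
Redistributed shares: Halvorsen 21,410.42 → $21,400; Petrov 10,705.21 → $10,700; Marchetti 58,878.65 → $58,875; Chaudhri 101,699.48 → $101,700; Okafor 64,231.25 → $64,225.
Rounding difference +$25 applied to Chaudhri → $101,725.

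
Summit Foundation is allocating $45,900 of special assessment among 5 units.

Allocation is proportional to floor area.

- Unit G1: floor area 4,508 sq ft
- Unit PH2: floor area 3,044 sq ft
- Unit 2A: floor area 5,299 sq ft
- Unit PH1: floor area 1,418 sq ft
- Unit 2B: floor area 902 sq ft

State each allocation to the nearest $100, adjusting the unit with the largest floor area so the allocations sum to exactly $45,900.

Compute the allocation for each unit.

Sum of floor area: 15,171.
Unrounded shares: Unit G1 4,508/15,171 × $45,900 = 13,639.00; Unit PH2 3,044/15,171 × $45,900 = 9,209.65; Unit 2A 5,299/15,171 × $45,900 = 16,032.17; Unit PH1 1,418/15,171 × $45,900 = 4,290.17; Unit 2B 902/15,171 × $45,900 = 2,729.01.
After rounding ($100): Unit G1 $13,600; Unit PH2 $9,200; Unit 2A $16,000; Unit PH1 $4,300; Unit 2B $2,700. Sum = $45,800.
Difference $45,900 − $45,800 = +$100 applied to largest floor area (Unit 2A): Unit 2A becomes $16,100.

Unit G1: $13,600 | Unit PH2: $9,200 | Unit 2A: $16,100 | Unit PH1: $4,300 | Unit 2B: $2,700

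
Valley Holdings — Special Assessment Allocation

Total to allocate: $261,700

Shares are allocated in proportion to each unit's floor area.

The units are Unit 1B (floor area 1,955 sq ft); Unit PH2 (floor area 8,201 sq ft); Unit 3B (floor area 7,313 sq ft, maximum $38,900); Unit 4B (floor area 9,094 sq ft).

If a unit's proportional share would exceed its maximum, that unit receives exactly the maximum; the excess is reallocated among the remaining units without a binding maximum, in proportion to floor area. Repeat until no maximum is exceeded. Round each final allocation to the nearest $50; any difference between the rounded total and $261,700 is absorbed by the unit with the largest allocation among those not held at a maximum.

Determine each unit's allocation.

Total floor area = 26,563.
Proportional shares (ignoring caps): Unit 1B 19,260.76; Unit PH2 80,796.66; Unit 3B 72,048.04; Unit 4B 89,594.54.
Cap binds for Unit 3B ($38,900); residual $222,800 reallocated over remaining floor area 19,250.
Shares after redistribution: Unit 1B 22,627.22 → $22,650; Unit PH2 94,918.59 → $94,900; Unit 4B 105,254.19 → $105,250.

Unit 1B: $22,650; Unit PH2: $94,900; Unit 3B: $38,900; Unit 4B: $105,250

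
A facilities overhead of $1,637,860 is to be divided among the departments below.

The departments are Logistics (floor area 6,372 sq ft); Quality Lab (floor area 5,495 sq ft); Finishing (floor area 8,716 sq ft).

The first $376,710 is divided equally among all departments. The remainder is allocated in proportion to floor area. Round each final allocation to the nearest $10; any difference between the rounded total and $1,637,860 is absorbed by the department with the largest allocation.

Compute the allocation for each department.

Logistics: $515,990; Quality Lab: $462,260; Finishing: $659,610

Equal tier: $376,710 ÷ 3 = $125,570 apiece.
Remainder $1,261,150 by floor area (total 20,583): Logistics 390,421.60 → $390,420; Quality Lab 336,686.55 → $336,690; Finishing 534,041.85 → $534,040.
Totals: Logistics $125,570 + $390,420 = $515,990; Quality Lab $125,570 + $336,690 = $462,260; Finishing $125,570 + $534,040 = $659,610.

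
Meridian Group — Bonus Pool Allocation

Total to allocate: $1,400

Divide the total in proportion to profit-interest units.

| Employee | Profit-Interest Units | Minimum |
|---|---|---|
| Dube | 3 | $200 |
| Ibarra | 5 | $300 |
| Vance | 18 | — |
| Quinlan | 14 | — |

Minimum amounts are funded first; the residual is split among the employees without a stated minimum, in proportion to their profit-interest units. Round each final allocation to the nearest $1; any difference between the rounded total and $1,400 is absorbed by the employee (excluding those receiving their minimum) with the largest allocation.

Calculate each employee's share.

Dube: $200 | Ibarra: $300 | Vance: $506 | Quinlan: $394

Fund the minimums — Dube $200; Ibarra $300. Residual $900.
Residual split over remaining profit-interest units 32: Vance 506.25 → $506; Quinlan 393.75 → $394.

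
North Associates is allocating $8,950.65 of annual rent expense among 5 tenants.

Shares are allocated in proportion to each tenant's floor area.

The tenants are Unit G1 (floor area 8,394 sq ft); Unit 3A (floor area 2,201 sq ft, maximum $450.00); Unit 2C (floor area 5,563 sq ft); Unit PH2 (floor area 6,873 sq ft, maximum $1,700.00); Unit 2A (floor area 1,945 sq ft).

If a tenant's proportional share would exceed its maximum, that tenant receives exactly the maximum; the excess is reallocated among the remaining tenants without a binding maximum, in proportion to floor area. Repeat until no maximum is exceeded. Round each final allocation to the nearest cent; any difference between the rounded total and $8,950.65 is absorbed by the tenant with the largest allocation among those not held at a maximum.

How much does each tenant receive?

Sum of floor area: 24,976.
Proportional shares (ignoring caps): Unit G1 3,008.1581; Unit 3A 788.7724; Unit 2C 1,993.6125; Unit PH2 2,463.0773; Unit 2A 697.0297.
Capped: Unit 3A ($450.00), Unit PH2 ($1,700.00); residual $6,800.65 reallocated over remaining floor area 15,902.
Redistributed shares: Unit G1 3,589.7784 → $3,589.78; Unit 2C 2,379.0728 → $2,379.07; Unit 2A 831.7988 → $831.80.

Unit G1: $3,589.78 | Unit 3A: $450.00 | Unit 2C: $2,379.07 | Unit PH2: $1,700.00 | Unit 2A: $831.80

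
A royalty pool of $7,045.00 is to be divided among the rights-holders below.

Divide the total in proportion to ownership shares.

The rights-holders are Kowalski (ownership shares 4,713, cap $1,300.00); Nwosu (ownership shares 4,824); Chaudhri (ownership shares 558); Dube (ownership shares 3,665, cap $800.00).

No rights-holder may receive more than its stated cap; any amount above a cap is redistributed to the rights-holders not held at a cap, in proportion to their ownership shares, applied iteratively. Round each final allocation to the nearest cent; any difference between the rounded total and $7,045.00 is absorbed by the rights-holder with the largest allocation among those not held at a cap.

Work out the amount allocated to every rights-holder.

Total ownership shares = 13,760.
Unconstrained shares: Kowalski 2,413.0149; Nwosu 2,469.8459; Chaudhri 285.6911; Dube 1,876.4480.
Capped: Kowalski ($1,300.00), Dube ($800.00); remaining pool $4,945.00 reallocated over remaining ownership shares 5,382.
Shares after redistribution: Nwosu 4,432.3077 → $4,432.31; Chaudhri 512.6923 → $512.69.

Kowalski: $1,300.00; Nwosu: $4,432.31; Chaudhri: $512.69; Dube: $800.00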